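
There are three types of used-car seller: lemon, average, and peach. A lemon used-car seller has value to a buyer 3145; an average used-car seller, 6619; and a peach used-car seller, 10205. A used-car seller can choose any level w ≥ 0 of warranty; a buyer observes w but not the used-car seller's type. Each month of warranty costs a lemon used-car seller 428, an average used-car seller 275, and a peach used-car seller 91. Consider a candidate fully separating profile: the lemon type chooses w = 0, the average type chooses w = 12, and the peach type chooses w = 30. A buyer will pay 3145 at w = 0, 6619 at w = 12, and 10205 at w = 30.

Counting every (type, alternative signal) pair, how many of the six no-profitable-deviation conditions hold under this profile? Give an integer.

Average (own payoff 6619 − 275×12 = 3319): to w=0 gives 3145 → no gain ✓; to w=30 gives 10205 − 275×30 = 1955 → no gain ✓.
Lemon (own payoff 3145): to w=12 gives 6619 − 428×12 = 1483 → no gain ✓; to w=30 gives 10205 − 428×30 = -2635 → no gain ✓.
Peach (own payoff 10205 − 91×30 = 7475): to w=0 gives 3145 → no gain ✓; to w=12 gives 6619 − 91×12 = 5527 → no gain ✓.
6 of the 6 constraints hold; this profile is a separating equilibrium.

6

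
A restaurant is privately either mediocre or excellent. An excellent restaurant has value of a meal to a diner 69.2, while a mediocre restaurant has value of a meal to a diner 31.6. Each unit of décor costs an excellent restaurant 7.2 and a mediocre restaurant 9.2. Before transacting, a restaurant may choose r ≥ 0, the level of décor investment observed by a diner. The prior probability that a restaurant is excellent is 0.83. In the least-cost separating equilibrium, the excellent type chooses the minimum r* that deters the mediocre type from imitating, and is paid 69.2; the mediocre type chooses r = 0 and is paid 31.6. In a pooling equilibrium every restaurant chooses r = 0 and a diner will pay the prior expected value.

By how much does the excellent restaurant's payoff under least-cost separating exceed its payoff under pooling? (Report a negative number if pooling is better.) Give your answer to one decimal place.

Least-cost separating signal: r* solves 31.6 = 69.2 − 9.2·r*, so r* = (69.2 − 31.6)/9.2 ≈ 4.0870.
Excellent type's separating payoff: 69.2 − 7.2 × r* = 69.2 − 7.2 × (69.2 − 31.6)/9.2 = 69.2 − 270.72/9.2 ≈ 39.774.
Pooling payoff: 0.83 × 69.2 + 0.17 × 31.6 = 62.808.
Difference: 39.774 − 62.808 = -23.034, i.e. -23.0 to one decimal place.
The excellent type would prefer the pooling outcome.

-23.0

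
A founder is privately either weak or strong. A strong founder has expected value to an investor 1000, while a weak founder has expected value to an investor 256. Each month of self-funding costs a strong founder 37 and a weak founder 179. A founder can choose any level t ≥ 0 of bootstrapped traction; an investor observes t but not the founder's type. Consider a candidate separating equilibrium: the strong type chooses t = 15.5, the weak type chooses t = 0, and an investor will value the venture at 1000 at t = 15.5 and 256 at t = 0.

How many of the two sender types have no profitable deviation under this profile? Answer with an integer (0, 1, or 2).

Weak type: stay at 0 → 256; mimic → 1000 − 179 × 15.5 = -1774.5. IC holds (256 ≥ -1774.5).
Strong type: signal → 1000 − 37 × 15.5 = 426.5; deviate to 0 → 256. IC holds (426.5 ≥ 256).
2 of 2 constraints hold, so this is a separating equilibrium.

2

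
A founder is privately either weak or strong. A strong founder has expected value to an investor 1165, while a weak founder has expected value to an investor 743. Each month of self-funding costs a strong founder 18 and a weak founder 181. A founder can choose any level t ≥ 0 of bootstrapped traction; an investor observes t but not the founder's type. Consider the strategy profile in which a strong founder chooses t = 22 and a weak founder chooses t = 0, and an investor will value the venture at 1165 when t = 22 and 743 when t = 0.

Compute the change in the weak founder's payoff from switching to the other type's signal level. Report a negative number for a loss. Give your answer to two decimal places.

Playing t = 0 the weak founder receives 743.
Deviating to t = 22 brings payment 1165 at cost 181 × 22 = 3982, netting -2817.
Gain from deviating: -2817 − 743 = -3560.00.
The gain is negative, so the weak type's incentive-compatibility constraint is satisfied.

-3560.00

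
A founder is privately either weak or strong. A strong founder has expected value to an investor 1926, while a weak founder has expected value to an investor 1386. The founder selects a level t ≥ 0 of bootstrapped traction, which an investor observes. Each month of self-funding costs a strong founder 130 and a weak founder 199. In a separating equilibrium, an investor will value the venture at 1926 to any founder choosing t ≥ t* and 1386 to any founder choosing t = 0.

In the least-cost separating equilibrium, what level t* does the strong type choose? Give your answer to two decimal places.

2.71

A weak founder choosing t = 0 receives 1386.
Imitating at t* instead would pay 1926 at cost 199·t*, netting 1926 − 199·t*.
Indifference: 1386 = 1926 − 199·t*, so t* = (1926 − 1386) / 199 ≈ 2.71.
This is the weak type's binding incentive-compatibility constraint; any t ≥ 2.71 sustains separation on that side.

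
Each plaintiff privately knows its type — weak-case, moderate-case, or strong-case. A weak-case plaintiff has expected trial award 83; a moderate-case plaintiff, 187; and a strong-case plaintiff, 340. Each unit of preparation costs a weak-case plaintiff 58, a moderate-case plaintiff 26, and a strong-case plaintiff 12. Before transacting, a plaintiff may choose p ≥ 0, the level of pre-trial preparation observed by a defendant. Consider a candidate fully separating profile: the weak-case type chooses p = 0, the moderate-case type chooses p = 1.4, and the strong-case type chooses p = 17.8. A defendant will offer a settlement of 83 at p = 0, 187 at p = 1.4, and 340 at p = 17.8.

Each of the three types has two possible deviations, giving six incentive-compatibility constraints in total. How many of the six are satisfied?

4

Moderate-case (own payoff 187 − 26×1.4 = 150.6): to p=0 gives 83 → no gain ✓; to p=17.8 gives 340 − 26×17.8 = -122.8 → no gain ✓.
Weak-case (own payoff 83): to p=1.4 gives 187 − 58×1.4 = 105.8 → profitable ✗; to p=17.8 gives 340 − 58×17.8 = -692.4 → no gain ✓.
Strong-case (own payoff 340 − 12×17.8 = 126.4): to p=0 gives 83 → no gain ✓; to p=1.4 gives 187 − 12×1.4 = 170.2 → profitable ✗.
4 of the 6 constraints hold; not an equilibrium.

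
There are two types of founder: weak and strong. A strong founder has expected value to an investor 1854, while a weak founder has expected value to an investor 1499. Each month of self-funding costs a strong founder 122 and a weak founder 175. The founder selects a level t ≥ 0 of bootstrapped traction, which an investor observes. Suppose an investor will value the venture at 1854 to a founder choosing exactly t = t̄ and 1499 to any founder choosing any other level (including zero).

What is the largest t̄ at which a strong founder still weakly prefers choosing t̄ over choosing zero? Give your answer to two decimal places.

Choosing t̄ yields the strong type 1854 − 122·t̄; choosing zero yields 1499.
The strong type is indifferent at 1854 − 122·t̄ = 1499, i.e. t̄ = (1854 − 1499) / 122 ≈ 2.91.
For any t̄ above 2.91 the strong type would rather pool at zero, so separation collapses.

2.91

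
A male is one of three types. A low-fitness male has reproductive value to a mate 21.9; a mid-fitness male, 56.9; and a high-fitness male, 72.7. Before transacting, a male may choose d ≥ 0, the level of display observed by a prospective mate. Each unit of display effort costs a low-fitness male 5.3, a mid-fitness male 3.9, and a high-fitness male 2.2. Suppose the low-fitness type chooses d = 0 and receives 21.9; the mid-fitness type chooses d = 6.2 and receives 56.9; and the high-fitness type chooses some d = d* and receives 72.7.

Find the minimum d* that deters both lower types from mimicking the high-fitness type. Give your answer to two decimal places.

Mid-fitness type (on-path payoff 56.9 − 3.9×6.2 = 32.72) won't mimic when 32.72 ≥ 72.7 − 3.9·d*, i.e. d* ≥ 10.25.
Low-fitness type (on-path payoff 21.9) won't mimic when 21.9 ≥ 72.7 − 5.3·d*, i.e. d* ≥ 9.58.
Both must hold, so d* = max(9.58, 10.25) = 10.25. The mid-fitness type's constraint binds.

10.25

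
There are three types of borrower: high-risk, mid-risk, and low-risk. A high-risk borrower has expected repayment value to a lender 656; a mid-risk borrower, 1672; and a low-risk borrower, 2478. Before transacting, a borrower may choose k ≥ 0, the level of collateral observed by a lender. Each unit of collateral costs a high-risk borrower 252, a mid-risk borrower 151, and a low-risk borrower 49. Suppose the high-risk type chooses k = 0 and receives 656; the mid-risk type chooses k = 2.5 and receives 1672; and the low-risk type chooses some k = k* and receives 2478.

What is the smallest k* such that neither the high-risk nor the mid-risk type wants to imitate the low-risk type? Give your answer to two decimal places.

High-risk type (on-path payoff 656) won't mimic when 656 ≥ 2478 − 252·k*, i.e. k* ≥ 7.23.
Mid-risk type (on-path payoff 1672 − 151×2.5 = 1294.5) won't mimic when 1294.5 ≥ 2478 − 151·k*, i.e. k* ≥ 7.84.
Both must hold, so k* = max(7.23, 7.84) = 7.84. The mid-risk type's constraint binds.

7.84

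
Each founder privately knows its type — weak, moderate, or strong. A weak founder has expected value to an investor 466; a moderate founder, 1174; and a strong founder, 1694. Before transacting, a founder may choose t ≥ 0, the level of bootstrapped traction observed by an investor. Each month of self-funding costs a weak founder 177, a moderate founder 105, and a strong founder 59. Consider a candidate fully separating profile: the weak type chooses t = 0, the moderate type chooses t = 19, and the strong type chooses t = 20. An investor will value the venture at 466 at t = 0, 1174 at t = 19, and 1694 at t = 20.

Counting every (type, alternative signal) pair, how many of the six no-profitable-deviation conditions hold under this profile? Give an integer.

Moderate (own payoff 1174 − 105×19 = -821): to t=0 gives 466 → profitable ✗; to t=20 gives 1694 − 105×20 = -406 → profitable ✗.
Weak (own payoff 466): to t=19 gives 1174 − 177×19 = -2189 → no gain ✓; to t=20 gives 1694 − 177×20 = -1846 → no gain ✓.
Strong (own payoff 1694 − 59×20 = 514): to t=0 gives 466 → no gain ✓; to t=19 gives 1174 − 59×19 = 53 → no gain ✓.
4 of the 6 constraints hold; not an equilibrium.

4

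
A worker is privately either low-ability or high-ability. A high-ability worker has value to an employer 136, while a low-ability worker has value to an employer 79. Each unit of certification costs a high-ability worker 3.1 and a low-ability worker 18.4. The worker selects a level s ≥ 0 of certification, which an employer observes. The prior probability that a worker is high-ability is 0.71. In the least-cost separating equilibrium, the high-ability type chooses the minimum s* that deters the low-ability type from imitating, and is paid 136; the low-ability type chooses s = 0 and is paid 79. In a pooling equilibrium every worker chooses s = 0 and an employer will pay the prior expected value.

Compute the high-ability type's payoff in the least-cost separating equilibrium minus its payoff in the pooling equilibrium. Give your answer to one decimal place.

Least-cost separating signal: s* solves 79 = 136 − 18.4·s*, so s* = (136 − 79)/18.4 ≈ 3.0978.
High-ability type's separating payoff: 136 − 3.1 × s* = 136 − 3.1 × (136 − 79)/18.4 = 136 − 176.7/18.4 ≈ 126.397.
Pooling payoff: 0.71 × 136 + 0.29 × 79 = 119.47.
Difference: 126.397 − 119.47 = 6.927, i.e. 6.9 to one decimal place.
The high-ability type prefers to separate.

6.9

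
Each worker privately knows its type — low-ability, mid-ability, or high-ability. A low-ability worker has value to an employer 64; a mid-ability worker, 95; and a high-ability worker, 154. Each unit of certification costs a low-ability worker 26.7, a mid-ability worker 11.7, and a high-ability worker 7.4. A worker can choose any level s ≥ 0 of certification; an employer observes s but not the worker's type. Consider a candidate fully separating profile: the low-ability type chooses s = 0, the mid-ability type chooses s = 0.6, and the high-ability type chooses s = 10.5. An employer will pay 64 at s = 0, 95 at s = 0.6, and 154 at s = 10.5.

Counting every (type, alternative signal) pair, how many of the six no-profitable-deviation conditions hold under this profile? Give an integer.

High-ability (own payoff 154 − 7.4×10.5 = 76.3): to s=0 gives 64 → no gain ✓; to s=0.6 gives 95 − 7.4×0.6 = 90.56 → profitable ✗.
Mid-ability (own payoff 95 − 11.7×0.6 = 87.98): to s=0 gives 64 → no gain ✓; to s=10.5 gives 154 − 11.7×10.5 = 31.15 → no gain ✓.
Low-ability (own payoff 64): to s=0.6 gives 95 − 26.7×0.6 = 78.98 → profitable ✗; to s=10.5 gives 154 − 26.7×10.5 = -126.35 → no gain ✓.
4 of the 6 constraints hold; not an equilibrium.

4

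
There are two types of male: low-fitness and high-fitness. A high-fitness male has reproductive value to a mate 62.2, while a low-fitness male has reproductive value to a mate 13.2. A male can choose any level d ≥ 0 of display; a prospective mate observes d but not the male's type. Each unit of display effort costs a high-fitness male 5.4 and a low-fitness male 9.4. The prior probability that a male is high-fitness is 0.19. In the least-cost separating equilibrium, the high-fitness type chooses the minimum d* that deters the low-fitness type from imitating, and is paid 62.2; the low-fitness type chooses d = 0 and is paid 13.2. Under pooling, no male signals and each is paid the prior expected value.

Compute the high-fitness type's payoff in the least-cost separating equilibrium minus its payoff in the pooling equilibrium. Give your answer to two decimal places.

11.54

Least-cost separating signal: d* solves 13.2 = 62.2 − 9.4·d*, so d* = (62.2 − 13.2)/9.4 ≈ 5.2128.
High-fitness type's separating payoff: 62.2 − 5.4 × d* = 62.2 − 5.4 × (62.2 − 13.2)/9.4 = 62.2 − 264.6/9.4 ≈ 34.0511.
Pooling payoff: 0.19 × 62.2 + 0.81 × 13.2 = 22.51.
Difference: 34.0511 − 22.51 = 11.5411, i.e. 11.54 to two decimal places.
The high-fitness type prefers to separate.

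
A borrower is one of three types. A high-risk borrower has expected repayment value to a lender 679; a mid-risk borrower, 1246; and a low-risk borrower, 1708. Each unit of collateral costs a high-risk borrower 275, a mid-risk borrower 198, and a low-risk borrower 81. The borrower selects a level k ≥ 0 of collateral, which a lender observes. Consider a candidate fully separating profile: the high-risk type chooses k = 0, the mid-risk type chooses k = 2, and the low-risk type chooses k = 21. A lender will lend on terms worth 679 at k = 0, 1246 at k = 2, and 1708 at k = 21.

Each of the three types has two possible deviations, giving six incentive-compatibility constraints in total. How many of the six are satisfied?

Low-risk (own payoff 1708 − 81×21 = 7): to k=0 gives 679 → profitable ✗; to k=2 gives 1246 − 81×2 = 1084 → profitable ✗.
Mid-risk (own payoff 1246 − 198×2 = 850): to k=0 gives 679 → no gain ✓; to k=21 gives 1708 − 198×21 = -2450 → no gain ✓.
High-risk (own payoff 679): to k=2 gives 1246 − 275×2 = 696 → profitable ✗; to k=21 gives 1708 − 275×21 = -4067 → no gain ✓.
3 of the 6 constraints hold; not an equilibrium.

3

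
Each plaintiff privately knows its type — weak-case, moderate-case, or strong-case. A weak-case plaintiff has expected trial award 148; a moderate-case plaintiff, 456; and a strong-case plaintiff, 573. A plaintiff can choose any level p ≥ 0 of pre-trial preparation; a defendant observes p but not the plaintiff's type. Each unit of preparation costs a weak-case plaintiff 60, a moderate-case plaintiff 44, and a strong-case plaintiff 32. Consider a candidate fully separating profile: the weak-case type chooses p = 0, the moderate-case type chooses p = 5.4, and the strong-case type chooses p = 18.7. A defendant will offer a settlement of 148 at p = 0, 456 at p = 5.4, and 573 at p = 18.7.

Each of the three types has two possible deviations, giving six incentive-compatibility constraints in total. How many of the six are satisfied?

Strong-case (own payoff 573 − 32×18.7 = -25.4): to p=0 gives 148 → profitable ✗; to p=5.4 gives 456 − 32×5.4 = 283.2 → profitable ✗.
Weak-case (own payoff 148): to p=5.4 gives 456 − 60×5.4 = 132 → no gain ✓; to p=18.7 gives 573 − 60×18.7 = -549 → no gain ✓.
Moderate-case (own payoff 456 − 44×5.4 = 218.4): to p=0 gives 148 → no gain ✓; to p=18.7 gives 573 − 44×18.7 = -249.8 → no gain ✓.
4 of the 6 constraints hold; not an equilibrium.

4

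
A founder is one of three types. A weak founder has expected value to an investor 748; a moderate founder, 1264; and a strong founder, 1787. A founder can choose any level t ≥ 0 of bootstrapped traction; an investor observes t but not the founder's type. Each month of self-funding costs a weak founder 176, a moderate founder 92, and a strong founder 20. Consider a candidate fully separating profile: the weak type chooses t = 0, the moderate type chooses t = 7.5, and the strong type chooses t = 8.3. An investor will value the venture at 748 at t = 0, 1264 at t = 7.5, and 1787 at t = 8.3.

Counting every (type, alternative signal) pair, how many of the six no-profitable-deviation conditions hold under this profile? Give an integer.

Weak (own payoff 748): to t=7.5 gives 1264 − 176×7.5 = -56 → no gain ✓; to t=8.3 gives 1787 − 176×8.3 = 326.2 → no gain ✓.
Strong (own payoff 1787 − 20×8.3 = 1621): to t=0 gives 748 → no gain ✓; to t=7.5 gives 1264 − 20×7.5 = 1114 → no gain ✓.
Moderate (own payoff 1264 − 92×7.5 = 574): to t=0 gives 748 → profitable ✗; to t=8.3 gives 1787 − 92×8.3 = 1023.4 → profitable ✗.
4 of the 6 constraints hold; not an equilibrium.

4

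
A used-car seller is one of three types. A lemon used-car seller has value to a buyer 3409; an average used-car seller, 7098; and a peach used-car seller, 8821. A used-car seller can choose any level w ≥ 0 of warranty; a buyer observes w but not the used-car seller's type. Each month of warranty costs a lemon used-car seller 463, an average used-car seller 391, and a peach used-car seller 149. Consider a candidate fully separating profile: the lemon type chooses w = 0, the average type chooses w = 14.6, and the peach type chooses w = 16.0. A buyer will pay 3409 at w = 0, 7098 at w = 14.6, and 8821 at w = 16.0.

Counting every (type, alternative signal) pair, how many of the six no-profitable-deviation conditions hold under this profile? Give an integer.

4

Lemon (own payoff 3409): to w=14.6 gives 7098 − 463×14.6 = 338.2 → no gain ✓; to w=16.0 gives 8821 − 463×16.0 = 1413 → no gain ✓.
Peach (own payoff 8821 − 149×16.0 = 6437): to w=0 gives 3409 → no gain ✓; to w=14.6 gives 7098 − 149×14.6 = 4922.6 → no gain ✓.
Average (own payoff 7098 − 391×14.6 = 1389.4): to w=0 gives 3409 → profitable ✗; to w=16.0 gives 8821 − 391×16.0 = 2565 → profitable ✗.
4 of the 6 constraints hold; not an equilibrium.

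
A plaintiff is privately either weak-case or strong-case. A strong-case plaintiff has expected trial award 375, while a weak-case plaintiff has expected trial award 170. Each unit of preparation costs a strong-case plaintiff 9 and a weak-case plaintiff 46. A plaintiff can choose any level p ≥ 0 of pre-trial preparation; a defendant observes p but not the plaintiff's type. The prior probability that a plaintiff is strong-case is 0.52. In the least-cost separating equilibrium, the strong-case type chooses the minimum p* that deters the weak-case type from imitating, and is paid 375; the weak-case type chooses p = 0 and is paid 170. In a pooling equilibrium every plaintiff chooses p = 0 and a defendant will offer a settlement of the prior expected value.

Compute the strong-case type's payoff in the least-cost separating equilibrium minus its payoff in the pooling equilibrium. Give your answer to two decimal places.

58.29

Least-cost separating signal: p* solves 170 = 375 − 46·p*, so p* = (375 − 170)/46 ≈ 4.4565.
Strong-case type's separating payoff: 375 − 9 × p* = 375 − 9 × (375 − 170)/46 = 375 − 1845/46 ≈ 334.8913.
Pooling payoff: 0.52 × 375 + 0.48 × 170 = 276.6.
Difference: 334.8913 − 276.6 = 58.2913, i.e. 58.29 to two decimal places.
The strong-case type prefers to separate.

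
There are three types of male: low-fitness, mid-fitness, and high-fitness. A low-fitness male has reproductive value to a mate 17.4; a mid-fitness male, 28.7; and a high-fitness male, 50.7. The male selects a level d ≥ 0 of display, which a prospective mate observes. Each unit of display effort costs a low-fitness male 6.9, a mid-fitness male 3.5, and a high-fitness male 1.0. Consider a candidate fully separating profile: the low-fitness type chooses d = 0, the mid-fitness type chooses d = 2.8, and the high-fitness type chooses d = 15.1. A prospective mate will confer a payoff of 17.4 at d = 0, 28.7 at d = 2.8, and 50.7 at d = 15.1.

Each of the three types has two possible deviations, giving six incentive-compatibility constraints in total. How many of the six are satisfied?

6

High-fitness (own payoff 50.7 − 1.0×15.1 = 35.6): to d=0 gives 17.4 → no gain ✓; to d=2.8 gives 28.7 − 1.0×2.8 = 25.9 → no gain ✓.
Mid-fitness (own payoff 28.7 − 3.5×2.8 = 18.9): to d=0 gives 17.4 → no gain ✓; to d=15.1 gives 50.7 − 3.5×15.1 = -2.15 → no gain ✓.
Low-fitness (own payoff 17.4): to d=2.8 gives 28.7 − 6.9×2.8 = 9.38 → no gain ✓; to d=15.1 gives 50.7 − 6.9×15.1 = -53.49 → no gain ✓.
6 of the 6 constraints hold; this profile is a separating equilibrium.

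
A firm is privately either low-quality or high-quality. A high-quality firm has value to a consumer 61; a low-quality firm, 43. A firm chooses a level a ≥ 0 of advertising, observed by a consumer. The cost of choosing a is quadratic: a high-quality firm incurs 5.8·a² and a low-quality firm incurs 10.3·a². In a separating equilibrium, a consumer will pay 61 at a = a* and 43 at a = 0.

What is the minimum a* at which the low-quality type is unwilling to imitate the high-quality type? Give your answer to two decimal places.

1.32

The low-quality type at a = 0 receives 43; imitating at a* yields 61 − 10.3·a*².
Indifference: 43 = 61 − 10.3·a*², so a*² = (61 − 43) / 10.3 ≈ 1.7476.
a* = √1.7476 ≈ 1.32.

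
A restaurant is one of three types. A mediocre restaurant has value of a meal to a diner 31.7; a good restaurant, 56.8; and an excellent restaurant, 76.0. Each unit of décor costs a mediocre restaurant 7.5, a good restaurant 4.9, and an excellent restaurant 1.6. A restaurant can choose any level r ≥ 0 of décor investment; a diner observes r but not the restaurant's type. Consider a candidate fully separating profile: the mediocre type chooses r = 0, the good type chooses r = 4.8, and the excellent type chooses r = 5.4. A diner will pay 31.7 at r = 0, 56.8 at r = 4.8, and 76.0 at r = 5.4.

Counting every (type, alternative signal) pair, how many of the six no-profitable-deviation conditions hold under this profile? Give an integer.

Excellent (own payoff 76.0 − 1.6×5.4 = 67.36): to r=0 gives 31.7 → no gain ✓; to r=4.8 gives 56.8 − 1.6×4.8 = 49.12 → no gain ✓.
Good (own payoff 56.8 − 4.9×4.8 = 33.28): to r=0 gives 31.7 → no gain ✓; to r=5.4 gives 76.0 − 4.9×5.4 = 49.54 → profitable ✗.
Mediocre (own payoff 31.7): to r=4.8 gives 56.8 − 7.5×4.8 = 20.8 → no gain ✓; to r=5.4 gives 76.0 − 7.5×5.4 = 35.5 → profitable ✗.
4 of the 6 constraints hold; not an equilibrium.

4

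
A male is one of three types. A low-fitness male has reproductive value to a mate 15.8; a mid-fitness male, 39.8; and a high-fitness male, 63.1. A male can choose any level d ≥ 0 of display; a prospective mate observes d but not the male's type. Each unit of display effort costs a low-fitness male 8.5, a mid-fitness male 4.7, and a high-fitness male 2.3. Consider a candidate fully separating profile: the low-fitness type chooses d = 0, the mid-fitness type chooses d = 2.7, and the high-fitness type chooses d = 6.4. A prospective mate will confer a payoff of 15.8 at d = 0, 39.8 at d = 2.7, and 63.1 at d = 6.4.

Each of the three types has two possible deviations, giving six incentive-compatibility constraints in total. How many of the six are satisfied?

4

High-fitness (own payoff 63.1 − 2.3×6.4 = 48.38): to d=0 gives 15.8 → no gain ✓; to d=2.7 gives 39.8 − 2.3×2.7 = 33.59 → no gain ✓.
Low-fitness (own payoff 15.8): to d=2.7 gives 39.8 − 8.5×2.7 = 16.85 → profitable ✗; to d=6.4 gives 63.1 − 8.5×6.4 = 8.7 → no gain ✓.
Mid-fitness (own payoff 39.8 − 4.7×2.7 = 27.11): to d=0 gives 15.8 → no gain ✓; to d=6.4 gives 63.1 − 4.7×6.4 = 33.02 → profitable ✗.
4 of the 6 constraints hold; not an equilibrium.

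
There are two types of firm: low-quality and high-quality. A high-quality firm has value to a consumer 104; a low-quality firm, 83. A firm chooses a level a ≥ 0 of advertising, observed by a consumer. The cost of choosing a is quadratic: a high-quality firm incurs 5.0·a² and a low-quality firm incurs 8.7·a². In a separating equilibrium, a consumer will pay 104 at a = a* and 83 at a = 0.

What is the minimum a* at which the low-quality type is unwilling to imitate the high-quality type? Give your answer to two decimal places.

1.55

The low-quality type at a = 0 receives 83; imitating at a* yields 104 − 8.7·a*².
Indifference: 83 = 104 − 8.7·a*², so a*² = (104 − 83) / 8.7 ≈ 2.4138.
a* = √2.4138 ≈ 1.55.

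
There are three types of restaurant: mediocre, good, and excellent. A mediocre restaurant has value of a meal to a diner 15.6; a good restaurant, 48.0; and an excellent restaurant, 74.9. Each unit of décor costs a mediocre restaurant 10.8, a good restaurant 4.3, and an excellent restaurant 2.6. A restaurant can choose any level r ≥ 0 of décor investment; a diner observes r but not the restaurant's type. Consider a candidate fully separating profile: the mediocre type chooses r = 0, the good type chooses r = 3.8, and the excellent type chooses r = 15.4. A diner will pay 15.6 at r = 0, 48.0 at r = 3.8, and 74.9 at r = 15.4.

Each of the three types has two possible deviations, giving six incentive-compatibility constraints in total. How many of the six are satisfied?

5

Mediocre (own payoff 15.6): to r=3.8 gives 48.0 − 10.8×3.8 = 6.96 → no gain ✓; to r=15.4 gives 74.9 − 10.8×15.4 = -91.42 → no gain ✓.
Excellent (own payoff 74.9 − 2.6×15.4 = 34.86): to r=0 gives 15.6 → no gain ✓; to r=3.8 gives 48.0 − 2.6×3.8 = 38.12 → profitable ✗.
Good (own payoff 48.0 − 4.3×3.8 = 31.66): to r=0 gives 15.6 → no gain ✓; to r=15.4 gives 74.9 − 4.3×15.4 = 8.68 → no gain ✓.
5 of the 6 constraints hold; not an equilibrium.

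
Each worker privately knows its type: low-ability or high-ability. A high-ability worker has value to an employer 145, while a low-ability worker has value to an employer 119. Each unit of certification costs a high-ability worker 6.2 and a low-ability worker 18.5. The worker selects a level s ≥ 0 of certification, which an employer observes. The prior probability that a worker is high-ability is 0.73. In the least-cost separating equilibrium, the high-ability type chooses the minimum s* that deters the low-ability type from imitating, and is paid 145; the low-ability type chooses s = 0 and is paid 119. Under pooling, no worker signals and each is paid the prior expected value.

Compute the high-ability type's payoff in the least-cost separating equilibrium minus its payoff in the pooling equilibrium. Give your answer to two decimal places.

Least-cost separating signal: s* solves 119 = 145 − 18.5·s*, so s* = (145 − 119)/18.5 ≈ 1.4054.
High-ability type's separating payoff: 145 − 6.2 × s* = 145 − 6.2 × (145 − 119)/18.5 = 145 − 161.2/18.5 ≈ 136.2865.
Pooling payoff: 0.73 × 145 + 0.27 × 119 = 137.98.
Difference: 136.2865 − 137.98 = -1.6935, i.e. -1.69 to two decimal places.
The high-ability type would prefer the pooling outcome.

-1.69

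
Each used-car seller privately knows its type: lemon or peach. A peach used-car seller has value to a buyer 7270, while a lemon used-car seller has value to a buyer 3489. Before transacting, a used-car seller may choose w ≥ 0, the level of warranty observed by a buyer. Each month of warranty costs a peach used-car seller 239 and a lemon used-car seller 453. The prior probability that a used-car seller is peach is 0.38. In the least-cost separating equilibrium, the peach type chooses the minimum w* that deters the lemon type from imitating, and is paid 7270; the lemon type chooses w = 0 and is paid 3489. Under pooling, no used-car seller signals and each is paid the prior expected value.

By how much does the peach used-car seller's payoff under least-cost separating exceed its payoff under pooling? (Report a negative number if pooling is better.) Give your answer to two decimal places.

Least-cost separating signal: w* solves 3489 = 7270 − 453·w*, so w* = (7270 − 3489)/453 ≈ 8.3466.
Peach type's separating payoff: 7270 − 239 × w* = 7270 − 239 × (7270 − 3489)/453 = 7270 − 903659/453 ≈ 5275.1678.
Pooling payoff: 0.38 × 7270 + 0.62 × 3489 = 4925.78.
Difference: 5275.1678 − 4925.78 = 349.3878, i.e. 349.39 to two decimal places.
The peach type prefers to separate.

349.39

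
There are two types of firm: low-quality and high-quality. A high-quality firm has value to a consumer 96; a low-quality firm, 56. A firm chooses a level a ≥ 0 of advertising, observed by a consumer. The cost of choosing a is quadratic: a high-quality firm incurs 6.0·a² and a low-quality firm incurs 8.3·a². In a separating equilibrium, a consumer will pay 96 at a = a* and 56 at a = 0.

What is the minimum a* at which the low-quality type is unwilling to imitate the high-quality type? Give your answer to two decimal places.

2.20

The low-quality type at a = 0 receives 56; imitating at a* yields 96 − 8.3·a*².
Indifference: 56 = 96 − 8.3·a*², so a*² = (96 − 56) / 8.3 ≈ 4.8193.
a* = √4.8193 ≈ 2.20.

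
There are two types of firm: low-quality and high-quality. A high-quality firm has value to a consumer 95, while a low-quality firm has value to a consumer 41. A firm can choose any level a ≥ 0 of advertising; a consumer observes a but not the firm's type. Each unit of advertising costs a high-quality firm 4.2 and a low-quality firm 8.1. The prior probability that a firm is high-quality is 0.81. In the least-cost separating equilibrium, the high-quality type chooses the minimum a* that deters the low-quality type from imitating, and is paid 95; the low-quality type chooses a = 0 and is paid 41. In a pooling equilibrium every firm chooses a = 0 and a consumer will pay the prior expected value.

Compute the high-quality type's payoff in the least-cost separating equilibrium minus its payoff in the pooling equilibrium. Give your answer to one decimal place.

Least-cost separating signal: a* solves 41 = 95 − 8.1·a*, so a* = (95 − 41)/8.1 ≈ 6.6667.
High-quality type's separating payoff: 95 − 4.2 × a* = 95 − 4.2 × (95 − 41)/8.1 = 95 − 226.8/8.1 = 67.
Pooling payoff: 0.81 × 95 + 0.19 × 41 = 84.74.
Difference: 67 − 84.74 = -17.74, i.e. -17.7 to one decimal place.
The high-quality type would prefer the pooling outcome.

-17.7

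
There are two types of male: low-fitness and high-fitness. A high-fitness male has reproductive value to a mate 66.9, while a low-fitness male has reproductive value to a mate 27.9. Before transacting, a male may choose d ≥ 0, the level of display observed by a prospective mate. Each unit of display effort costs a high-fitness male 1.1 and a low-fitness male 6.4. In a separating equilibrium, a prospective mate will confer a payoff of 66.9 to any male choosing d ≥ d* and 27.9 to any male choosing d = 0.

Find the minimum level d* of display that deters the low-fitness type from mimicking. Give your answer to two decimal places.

6.09

A low-fitness male choosing d = 0 receives 27.9.
Imitating at d* instead would pay 66.9 at cost 6.4·d*, netting 66.9 − 6.4·d*.
Indifference: 27.9 = 66.9 − 6.4·d*, so d* = (66.9 − 27.9) / 6.4 ≈ 6.09.
At d* the low-fitness type's incentive constraint just binds; the high-fitness type strictly prefers d* since its per-unit cost is lower.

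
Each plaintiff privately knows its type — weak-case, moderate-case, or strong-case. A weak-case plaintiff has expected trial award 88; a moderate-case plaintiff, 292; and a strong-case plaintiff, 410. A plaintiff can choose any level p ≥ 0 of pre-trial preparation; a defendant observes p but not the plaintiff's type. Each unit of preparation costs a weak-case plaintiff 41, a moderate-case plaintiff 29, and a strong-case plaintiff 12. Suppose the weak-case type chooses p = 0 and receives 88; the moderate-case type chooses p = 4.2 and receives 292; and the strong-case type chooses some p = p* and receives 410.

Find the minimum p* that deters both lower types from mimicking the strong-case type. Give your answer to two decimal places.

Weak-case type (on-path payoff 88) won't mimic when 88 ≥ 410 − 41·p*, i.e. p* ≥ 7.85.
Moderate-case type (on-path payoff 292 − 29×4.2 = 170.2) won't mimic when 170.2 ≥ 410 − 29·p*, i.e. p* ≥ 8.27.
Both must hold, so p* = max(7.85, 8.27) = 8.27. The moderate-case type's constraint binds.

8.27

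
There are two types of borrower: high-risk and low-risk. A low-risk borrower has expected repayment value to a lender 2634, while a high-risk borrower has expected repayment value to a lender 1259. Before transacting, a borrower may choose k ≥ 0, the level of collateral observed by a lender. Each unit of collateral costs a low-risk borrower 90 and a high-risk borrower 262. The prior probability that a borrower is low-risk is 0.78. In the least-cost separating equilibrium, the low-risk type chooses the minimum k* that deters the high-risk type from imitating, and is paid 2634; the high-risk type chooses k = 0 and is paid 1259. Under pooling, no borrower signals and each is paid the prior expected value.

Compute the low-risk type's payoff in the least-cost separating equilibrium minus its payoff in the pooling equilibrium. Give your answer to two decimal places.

Least-cost separating signal: k* solves 1259 = 2634 − 262·k*, so k* = (2634 − 1259)/262 ≈ 5.2481.
Low-risk type's separating payoff: 2634 − 90 × k* = 2634 − 90 × (2634 − 1259)/262 = 2634 − 123750/262 ≈ 2161.6718.
Pooling payoff: 0.78 × 2634 + 0.22 × 1259 = 2331.5.
Difference: 2161.6718 − 2331.5 = -169.8282, i.e. -169.83 to two decimal places.
The low-risk type would prefer the pooling outcome.

-169.83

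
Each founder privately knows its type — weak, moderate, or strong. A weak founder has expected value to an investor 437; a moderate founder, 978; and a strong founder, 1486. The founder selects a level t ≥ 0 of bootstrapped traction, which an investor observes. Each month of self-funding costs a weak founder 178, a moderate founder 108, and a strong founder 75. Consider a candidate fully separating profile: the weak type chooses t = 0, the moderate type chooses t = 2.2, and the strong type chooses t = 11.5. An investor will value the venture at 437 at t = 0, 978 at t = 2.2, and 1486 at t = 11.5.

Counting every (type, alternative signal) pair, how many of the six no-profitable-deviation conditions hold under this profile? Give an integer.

Weak (own payoff 437): to t=2.2 gives 978 − 178×2.2 = 586.4 → profitable ✗; to t=11.5 gives 1486 − 178×11.5 = -561 → no gain ✓.
Strong (own payoff 1486 − 75×11.5 = 623.5): to t=0 gives 437 → no gain ✓; to t=2.2 gives 978 − 75×2.2 = 813 → profitable ✗.
Moderate (own payoff 978 − 108×2.2 = 740.4): to t=0 gives 437 → no gain ✓; to t=11.5 gives 1486 − 108×11.5 = 244 → no gain ✓.
4 of the 6 constraints hold; not an equilibrium.

4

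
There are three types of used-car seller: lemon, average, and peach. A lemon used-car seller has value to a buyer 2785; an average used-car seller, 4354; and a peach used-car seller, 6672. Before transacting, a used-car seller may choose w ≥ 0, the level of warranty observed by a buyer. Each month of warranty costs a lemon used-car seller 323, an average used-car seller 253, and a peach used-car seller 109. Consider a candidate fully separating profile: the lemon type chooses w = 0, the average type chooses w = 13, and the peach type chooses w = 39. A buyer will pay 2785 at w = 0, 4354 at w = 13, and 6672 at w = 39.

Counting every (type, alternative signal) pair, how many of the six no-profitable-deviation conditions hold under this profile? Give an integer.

Lemon (own payoff 2785): to w=13 gives 4354 − 323×13 = 155 → no gain ✓; to w=39 gives 6672 − 323×39 = -5925 → no gain ✓.
Average (own payoff 4354 − 253×13 = 1065): to w=0 gives 2785 → profitable ✗; to w=39 gives 6672 − 253×39 = -3195 → no gain ✓.
Peach (own payoff 6672 − 109×39 = 2421): to w=0 gives 2785 → profitable ✗; to w=13 gives 4354 − 109×13 = 2937 → profitable ✗.
3 of the 6 constraints hold; not an equilibrium.

3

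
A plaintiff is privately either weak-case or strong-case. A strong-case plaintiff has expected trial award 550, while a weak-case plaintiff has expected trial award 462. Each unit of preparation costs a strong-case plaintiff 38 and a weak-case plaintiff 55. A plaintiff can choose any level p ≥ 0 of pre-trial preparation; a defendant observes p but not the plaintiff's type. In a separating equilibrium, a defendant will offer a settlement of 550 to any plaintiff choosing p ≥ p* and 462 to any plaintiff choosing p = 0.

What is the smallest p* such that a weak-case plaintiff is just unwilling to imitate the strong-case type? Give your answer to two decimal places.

1.60

A weak-case plaintiff choosing p = 0 receives 462.
Imitating at p* instead would pay 550 at cost 55·p*, netting 550 − 55·p*.
Indifference: 462 = 550 − 55·p*, so p* = (550 − 462) / 55 = 1.60.
This is the weak-case type's binding incentive-compatibility constraint; any p ≥ 1.60 sustains separation on that side.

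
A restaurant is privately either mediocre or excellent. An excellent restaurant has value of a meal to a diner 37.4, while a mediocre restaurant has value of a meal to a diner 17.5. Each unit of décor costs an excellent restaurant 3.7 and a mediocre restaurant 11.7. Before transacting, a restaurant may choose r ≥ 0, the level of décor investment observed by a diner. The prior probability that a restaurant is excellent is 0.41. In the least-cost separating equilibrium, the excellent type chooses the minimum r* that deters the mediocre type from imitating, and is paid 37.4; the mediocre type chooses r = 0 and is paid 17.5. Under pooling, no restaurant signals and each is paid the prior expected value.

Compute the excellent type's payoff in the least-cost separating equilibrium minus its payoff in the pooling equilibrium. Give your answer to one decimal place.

Least-cost separating signal: r* solves 17.5 = 37.4 − 11.7·r*, so r* = (37.4 − 17.5)/11.7 ≈ 1.7009.
Excellent type's separating payoff: 37.4 − 3.7 × r* = 37.4 − 3.7 × (37.4 − 17.5)/11.7 = 37.4 − 73.63/11.7 ≈ 31.107.
Pooling payoff: 0.41 × 37.4 + 0.59 × 17.5 = 25.659.
Difference: 31.107 − 25.659 = 5.448, i.e. 5.4 to one decimal place.
The excellent type prefers to separate.

5.4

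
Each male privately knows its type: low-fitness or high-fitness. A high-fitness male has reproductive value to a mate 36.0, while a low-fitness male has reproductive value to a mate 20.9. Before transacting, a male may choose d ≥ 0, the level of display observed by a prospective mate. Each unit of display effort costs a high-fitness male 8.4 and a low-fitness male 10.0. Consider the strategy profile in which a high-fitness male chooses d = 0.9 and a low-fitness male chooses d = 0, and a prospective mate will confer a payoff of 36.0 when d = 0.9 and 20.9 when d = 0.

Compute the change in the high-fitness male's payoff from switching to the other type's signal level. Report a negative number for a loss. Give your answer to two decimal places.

-7.54

Playing d = 0.9 the high-fitness male receives 36.0 − 8.4 × 0.9 = 28.44.
Deviating to d = 0 yields 20.9 instead.
Gain from deviating: 20.9 − 28.44 = -7.54.
The gain is negative, so the high-fitness type's incentive-compatibility constraint is satisfied.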